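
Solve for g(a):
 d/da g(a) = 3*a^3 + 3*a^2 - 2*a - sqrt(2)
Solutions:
 g(a) = C1 + 3*a^4/4 + a^3 - a^2 - sqrt(2)*a


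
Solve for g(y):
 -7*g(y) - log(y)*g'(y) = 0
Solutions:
 g(y) = C1*exp(-7*li(y))


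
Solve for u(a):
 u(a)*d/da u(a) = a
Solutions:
 u(a) = -sqrt(C1 + a^2)
 u(a) = sqrt(C1 + a^2)


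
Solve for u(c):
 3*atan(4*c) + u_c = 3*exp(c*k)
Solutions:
 u(c) = C1 - 3*c*atan(4*c) + 3*Piecewise((exp(c*k)/k, Ne(k, 0)), (c, True)) + 3*log(16*c^2 + 1)/8


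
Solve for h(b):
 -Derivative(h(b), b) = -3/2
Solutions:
 h(b) = C1 + 3*b/2


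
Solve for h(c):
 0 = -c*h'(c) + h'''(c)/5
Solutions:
 h(c) = C1 + Integral(C2*airyai(5^(1/3)*c) + C3*airybi(5^(1/3)*c), c)


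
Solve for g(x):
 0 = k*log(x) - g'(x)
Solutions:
 g(x) = C1 + k*x*log(x) - k*x


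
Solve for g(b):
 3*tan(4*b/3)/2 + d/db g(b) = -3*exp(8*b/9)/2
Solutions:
 g(b) = C1 - 27*exp(8*b/9)/16 + 9*log(cos(4*b/3))/8


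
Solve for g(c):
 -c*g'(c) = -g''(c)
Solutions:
 g(c) = C1 + C2*erfi(sqrt(2)*c/2)


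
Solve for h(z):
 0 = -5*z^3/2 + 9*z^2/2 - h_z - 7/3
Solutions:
 h(z) = C1 - 5*z^4/8 + 3*z^3/2 - 7*z/3


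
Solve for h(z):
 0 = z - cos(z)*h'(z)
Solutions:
 h(z) = C1 + Integral(z/cos(z), z)


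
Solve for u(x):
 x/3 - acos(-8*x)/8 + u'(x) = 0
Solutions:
 u(x) = C1 - x^2/6 + x*acos(-8*x)/8 + sqrt(1 - 64*x^2)/64


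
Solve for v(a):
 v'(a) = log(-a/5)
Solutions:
 v(a) = C1 + a*log(-a) + a*(-log(5) - 1)


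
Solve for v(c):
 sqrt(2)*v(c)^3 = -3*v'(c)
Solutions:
 v(c) = -sqrt(6)*sqrt(-1/(C1 - sqrt(2)*c))/2
 v(c) = sqrt(6)*sqrt(-1/(C1 - sqrt(2)*c))/2


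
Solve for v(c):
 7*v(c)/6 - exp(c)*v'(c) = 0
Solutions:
 v(c) = C1*exp(-7*exp(-c)/6)


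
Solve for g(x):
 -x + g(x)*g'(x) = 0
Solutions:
 g(x) = -sqrt(C1 + x^2)
 g(x) = sqrt(C1 + x^2)


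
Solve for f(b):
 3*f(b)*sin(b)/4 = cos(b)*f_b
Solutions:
 f(b) = C1/cos(b)^(3/4)


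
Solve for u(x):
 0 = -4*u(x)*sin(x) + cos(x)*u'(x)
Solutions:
 u(x) = C1/cos(x)^4


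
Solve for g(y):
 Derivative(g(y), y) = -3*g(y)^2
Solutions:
 g(y) = 1/(C1 + 3*y)


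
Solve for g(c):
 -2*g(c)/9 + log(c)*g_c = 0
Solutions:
 g(c) = C1*exp(2*li(c)/9)


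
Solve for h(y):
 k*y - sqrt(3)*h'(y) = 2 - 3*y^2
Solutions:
 h(y) = C1 + sqrt(3)*k*y^2/6 + sqrt(3)*y^3/3 - 2*sqrt(3)*y/3


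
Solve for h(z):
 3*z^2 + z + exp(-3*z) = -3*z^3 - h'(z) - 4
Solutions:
 h(z) = C1 - 3*z^4/4 - z^3 - z^2/2 - 4*z + exp(-3*z)/3


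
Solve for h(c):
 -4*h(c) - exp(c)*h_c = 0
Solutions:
 h(c) = C1*exp(4*exp(-c))


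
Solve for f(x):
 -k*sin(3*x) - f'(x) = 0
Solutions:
 f(x) = C1 + k*cos(3*x)/3


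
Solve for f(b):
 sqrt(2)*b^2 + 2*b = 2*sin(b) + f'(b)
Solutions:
 f(b) = C1 + sqrt(2)*b^3/3 + b^2 + 2*cos(b)


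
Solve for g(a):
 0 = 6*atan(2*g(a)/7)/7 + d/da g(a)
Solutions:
 Integral(1/atan(2*_y/7), (_y, g(a))) = C1 - 6*a/7


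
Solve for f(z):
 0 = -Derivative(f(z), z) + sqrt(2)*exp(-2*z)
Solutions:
 f(z) = C1 - sqrt(2)*exp(-2*z)/2


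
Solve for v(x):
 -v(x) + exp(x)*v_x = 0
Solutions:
 v(x) = C1*exp(-exp(-x))


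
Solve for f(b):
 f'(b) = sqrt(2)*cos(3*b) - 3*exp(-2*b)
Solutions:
 f(b) = C1 + sqrt(2)*sin(3*b)/3 + 3*exp(-2*b)/2


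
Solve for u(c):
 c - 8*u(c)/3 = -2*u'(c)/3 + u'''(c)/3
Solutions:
 u(c) = C1*exp(6^(1/3)*c*(6^(1/3)/(sqrt(318) + 18)^(1/3) + (sqrt(318) + 18)^(1/3))/6)*sin(2^(1/3)*3^(1/6)*c*(-3^(2/3)*(sqrt(318) + 18)^(1/3) + 3*2^(1/3)/(sqrt(318) + 18)^(1/3))/6) + C2*exp(6^(1/3)*c*(6^(1/3)/(sqrt(318) + 18)^(1/3) + (sqrt(318) + 18)^(1/3))/6)*cos(2^(1/3)*3^(1/6)*c*(-3^(2/3)*(sqrt(318) + 18)^(1/3) + 3*2^(1/3)/(sqrt(318) + 18)^(1/3))/6) + C3*exp(-6^(1/3)*c*(6^(1/3)/(sqrt(318) + 18)^(1/3) + (sqrt(318) + 18)^(1/3))/3) + 3*c/8 + 3/32


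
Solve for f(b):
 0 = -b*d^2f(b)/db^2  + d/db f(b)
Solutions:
 f(b) = C1 + C2*b^2


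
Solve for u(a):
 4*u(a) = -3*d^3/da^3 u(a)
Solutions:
 u(a) = C3*exp(-6^(2/3)*a/3) + (C1*sin(2^(2/3)*3^(1/6)*a/2) + C2*cos(2^(2/3)*3^(1/6)*a/2))*exp(6^(2/3)*a/6)


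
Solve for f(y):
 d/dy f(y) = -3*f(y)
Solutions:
 f(y) = C1*exp(-3*y)


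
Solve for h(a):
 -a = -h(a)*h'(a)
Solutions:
 h(a) = -sqrt(C1 + a^2)
 h(a) = sqrt(C1 + a^2)


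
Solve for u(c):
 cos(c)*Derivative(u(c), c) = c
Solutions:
 u(c) = C1 + Integral(c/cos(c), c)


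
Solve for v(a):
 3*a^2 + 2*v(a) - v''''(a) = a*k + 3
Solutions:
 v(a) = C1*exp(-2^(1/4)*a) + C2*exp(2^(1/4)*a) + C3*sin(2^(1/4)*a) + C4*cos(2^(1/4)*a) - 3*a^2/2 + a*k/2 + 3/2


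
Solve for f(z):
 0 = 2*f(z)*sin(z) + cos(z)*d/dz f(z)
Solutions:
 f(z) = C1*cos(z)^2


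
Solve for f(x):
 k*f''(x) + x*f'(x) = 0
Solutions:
 f(x) = C1 + C2*sqrt(k)*erf(sqrt(2)*x*sqrt(1/k)/2)


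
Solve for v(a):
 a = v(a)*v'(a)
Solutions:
 v(a) = -sqrt(C1 + a^2)
 v(a) = sqrt(C1 + a^2)


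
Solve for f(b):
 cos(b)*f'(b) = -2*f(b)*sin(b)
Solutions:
 f(b) = C1*cos(b)^2


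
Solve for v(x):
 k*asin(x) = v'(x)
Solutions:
 v(x) = C1 + k*(x*asin(x) + sqrt(1 - x^2))


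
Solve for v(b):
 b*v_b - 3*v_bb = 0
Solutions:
 v(b) = C1 + C2*erfi(sqrt(6)*b/6)


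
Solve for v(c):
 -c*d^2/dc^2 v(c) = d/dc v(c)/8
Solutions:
 v(c) = C1 + C2*c^(7/8)


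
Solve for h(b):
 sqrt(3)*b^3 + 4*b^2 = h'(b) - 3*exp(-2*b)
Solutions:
 h(b) = C1 + sqrt(3)*b^4/4 + 4*b^3/3 - 3*exp(-2*b)/2


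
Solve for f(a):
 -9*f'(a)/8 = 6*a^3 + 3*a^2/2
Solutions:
 f(a) = C1 - 4*a^4/3 - 4*a^3/9


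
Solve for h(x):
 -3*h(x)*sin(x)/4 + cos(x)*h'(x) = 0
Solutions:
 h(x) = C1/cos(x)^(3/4)


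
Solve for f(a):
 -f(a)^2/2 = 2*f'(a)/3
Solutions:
 f(a) = 4/(C1 + 3*a)


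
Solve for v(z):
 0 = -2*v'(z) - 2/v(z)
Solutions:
 v(z) = -sqrt(C1 - 2*z)
 v(z) = sqrt(C1 - 2*z)


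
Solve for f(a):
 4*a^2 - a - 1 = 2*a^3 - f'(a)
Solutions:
 f(a) = C1 + a^4/2 - 4*a^3/3 + a^2/2 + a


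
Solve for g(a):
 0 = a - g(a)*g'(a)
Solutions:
 g(a) = -sqrt(C1 + a^2)
 g(a) = sqrt(C1 + a^2)


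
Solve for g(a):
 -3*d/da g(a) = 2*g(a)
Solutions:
 g(a) = C1*exp(-2*a/3)


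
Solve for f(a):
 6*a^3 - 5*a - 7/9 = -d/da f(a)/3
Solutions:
 f(a) = C1 - 9*a^4/2 + 15*a^2/2 + 7*a/3


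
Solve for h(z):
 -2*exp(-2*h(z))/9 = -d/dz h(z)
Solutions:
 h(z) = log(-sqrt(C1 + 4*z)) - log(3)
 h(z) = log(C1 + 4*z)/2 - log(3)


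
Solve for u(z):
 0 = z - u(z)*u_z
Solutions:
 u(z) = -sqrt(C1 + z^2)
 u(z) = sqrt(C1 + z^2)


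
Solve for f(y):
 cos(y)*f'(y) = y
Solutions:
 f(y) = C1 + Integral(y/cos(y), y)


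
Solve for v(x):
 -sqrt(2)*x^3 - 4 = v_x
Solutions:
 v(x) = C1 - sqrt(2)*x^4/4 - 4*x


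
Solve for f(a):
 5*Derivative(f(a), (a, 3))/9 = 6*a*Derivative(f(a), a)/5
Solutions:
 f(a) = C1 + Integral(C2*airyai(3*10^(1/3)*a/5) + C3*airybi(3*10^(1/3)*a/5), a)


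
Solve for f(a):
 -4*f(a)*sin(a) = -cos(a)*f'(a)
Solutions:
 f(a) = C1/cos(a)^4


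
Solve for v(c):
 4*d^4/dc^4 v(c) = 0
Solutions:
 v(c) = C1 + C2*c + C3*c^2 + C4*c^3


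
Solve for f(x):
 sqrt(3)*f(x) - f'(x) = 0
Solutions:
 f(x) = C1*exp(sqrt(3)*x)


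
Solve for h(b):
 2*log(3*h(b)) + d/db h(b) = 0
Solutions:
 Integral(1/(log(_y) + log(3)), (_y, h(b)))/2 = C1 - b


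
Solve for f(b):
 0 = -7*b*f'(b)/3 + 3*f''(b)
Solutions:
 f(b) = C1 + C2*erfi(sqrt(14)*b/6)


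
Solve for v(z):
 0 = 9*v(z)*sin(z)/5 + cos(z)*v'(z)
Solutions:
 v(z) = C1*cos(z)^(9/5)


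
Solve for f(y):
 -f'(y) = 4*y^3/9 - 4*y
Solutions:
 f(y) = C1 - y^4/9 + 2*y^2


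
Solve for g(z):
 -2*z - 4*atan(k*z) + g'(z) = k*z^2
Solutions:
 g(z) = C1 + k*z^3/3 + z^2 + 4*Piecewise((z*atan(k*z) - log(k^2*z^2 + 1)/(2*k), Ne(k, 0)), (0, True))


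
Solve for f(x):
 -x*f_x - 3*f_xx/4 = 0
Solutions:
 f(x) = C1 + C2*erf(sqrt(6)*x/3)


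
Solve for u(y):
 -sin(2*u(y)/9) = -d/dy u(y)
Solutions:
 -y + 9*log(cos(2*u(y)/9) - 1)/4 - 9*log(cos(2*u(y)/9) + 1)/4 = C1


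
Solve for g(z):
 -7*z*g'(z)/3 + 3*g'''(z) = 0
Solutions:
 g(z) = C1 + Integral(C2*airyai(21^(1/3)*z/3) + C3*airybi(21^(1/3)*z/3), z)


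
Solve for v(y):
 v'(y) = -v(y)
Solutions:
 v(y) = C1*exp(-y)


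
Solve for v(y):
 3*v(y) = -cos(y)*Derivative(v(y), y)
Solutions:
 v(y) = C1*(sin(y) - 1)^(3/2)/(sin(y) + 1)^(3/2)


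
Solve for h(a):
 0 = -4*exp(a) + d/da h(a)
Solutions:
 h(a) = C1 + 4*exp(a)


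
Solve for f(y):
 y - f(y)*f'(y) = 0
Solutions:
 f(y) = -sqrt(C1 + y^2)
 f(y) = sqrt(C1 + y^2)


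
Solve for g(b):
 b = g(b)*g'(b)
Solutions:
 g(b) = -sqrt(C1 + b^2)
 g(b) = sqrt(C1 + b^2)


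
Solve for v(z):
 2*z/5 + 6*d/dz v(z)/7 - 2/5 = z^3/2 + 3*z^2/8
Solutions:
 v(z) = C1 + 7*z^4/48 + 7*z^3/48 - 7*z^2/30 + 7*z/15


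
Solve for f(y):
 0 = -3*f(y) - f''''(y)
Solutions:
 f(y) = (C1*sin(sqrt(2)*3^(1/4)*y/2) + C2*cos(sqrt(2)*3^(1/4)*y/2))*exp(-sqrt(2)*3^(1/4)*y/2) + (C3*sin(sqrt(2)*3^(1/4)*y/2) + C4*cos(sqrt(2)*3^(1/4)*y/2))*exp(sqrt(2)*3^(1/4)*y/2)


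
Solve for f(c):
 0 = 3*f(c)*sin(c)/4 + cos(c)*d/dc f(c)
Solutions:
 f(c) = C1*cos(c)^(3/4)


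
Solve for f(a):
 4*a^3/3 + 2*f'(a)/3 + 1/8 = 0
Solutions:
 f(a) = C1 - a^4/2 - 3*a/16


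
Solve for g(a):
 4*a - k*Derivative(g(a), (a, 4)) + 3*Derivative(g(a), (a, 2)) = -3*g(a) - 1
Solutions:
 g(a) = C1*exp(-sqrt(2)*a*sqrt((-sqrt(3)*sqrt(4*k + 3) + 3)/k)/2) + C2*exp(sqrt(2)*a*sqrt((-sqrt(3)*sqrt(4*k + 3) + 3)/k)/2) + C3*exp(-sqrt(2)*a*sqrt((sqrt(3)*sqrt(4*k + 3) + 3)/k)/2) + C4*exp(sqrt(2)*a*sqrt((sqrt(3)*sqrt(4*k + 3) + 3)/k)/2) - 4*a/3 - 1/3


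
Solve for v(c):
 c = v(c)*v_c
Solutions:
 v(c) = -sqrt(C1 + c^2)
 v(c) = sqrt(C1 + c^2)


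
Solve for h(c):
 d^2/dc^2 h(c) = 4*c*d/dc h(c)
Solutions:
 h(c) = C1 + C2*erfi(sqrt(2)*c)


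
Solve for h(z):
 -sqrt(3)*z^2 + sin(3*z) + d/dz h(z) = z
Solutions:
 h(z) = C1 + sqrt(3)*z^3/3 + z^2/2 + cos(3*z)/3


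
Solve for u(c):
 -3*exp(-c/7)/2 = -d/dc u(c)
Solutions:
 u(c) = C1 - 21*exp(-c/7)/2


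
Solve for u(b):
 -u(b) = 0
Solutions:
 u(b) = 0


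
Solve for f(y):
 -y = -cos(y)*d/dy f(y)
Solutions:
 f(y) = C1 + Integral(y/cos(y), y)


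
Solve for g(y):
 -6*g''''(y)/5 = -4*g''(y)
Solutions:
 g(y) = C1 + C2*y + C3*exp(-sqrt(30)*y/3) + C4*exp(sqrt(30)*y/3)


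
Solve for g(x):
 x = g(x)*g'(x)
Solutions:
 g(x) = -sqrt(C1 + x^2)
 g(x) = sqrt(C1 + x^2)


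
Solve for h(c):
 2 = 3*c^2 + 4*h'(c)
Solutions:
 h(c) = C1 - c^3/4 + c/2


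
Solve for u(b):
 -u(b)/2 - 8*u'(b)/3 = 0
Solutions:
 u(b) = C1*exp(-3*b/16)


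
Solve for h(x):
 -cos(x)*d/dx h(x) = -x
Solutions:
 h(x) = C1 + Integral(x/cos(x), x)


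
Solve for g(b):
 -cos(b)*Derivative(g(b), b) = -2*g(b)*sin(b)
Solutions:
 g(b) = C1/cos(b)^2


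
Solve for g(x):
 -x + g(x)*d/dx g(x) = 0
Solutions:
 g(x) = -sqrt(C1 + x^2)
 g(x) = sqrt(C1 + x^2)


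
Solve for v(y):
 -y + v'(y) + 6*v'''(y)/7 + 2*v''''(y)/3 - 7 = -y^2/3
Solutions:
 v(y) = C1 + C2*exp(y*(-12 + 6*6^(2/3)/(7*sqrt(2905) + 379)^(1/3) + 6^(1/3)*(7*sqrt(2905) + 379)^(1/3))/28)*sin(2^(1/3)*3^(1/6)*y*(-3^(2/3)*(7*sqrt(2905) + 379)^(1/3) + 18*2^(1/3)/(7*sqrt(2905) + 379)^(1/3))/28) + C3*exp(y*(-12 + 6*6^(2/3)/(7*sqrt(2905) + 379)^(1/3) + 6^(1/3)*(7*sqrt(2905) + 379)^(1/3))/28)*cos(2^(1/3)*3^(1/6)*y*(-3^(2/3)*(7*sqrt(2905) + 379)^(1/3) + 18*2^(1/3)/(7*sqrt(2905) + 379)^(1/3))/28) + C4*exp(-y*(6*6^(2/3)/(7*sqrt(2905) + 379)^(1/3) + 6 + 6^(1/3)*(7*sqrt(2905) + 379)^(1/3))/14) - y^3/9 + y^2/2 + 53*y/7


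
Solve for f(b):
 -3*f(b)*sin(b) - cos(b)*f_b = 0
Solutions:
 f(b) = C1*cos(b)^3


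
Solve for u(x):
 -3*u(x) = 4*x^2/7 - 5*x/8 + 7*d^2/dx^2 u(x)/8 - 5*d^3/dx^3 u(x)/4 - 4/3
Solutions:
 u(x) = C1*exp(x*(-(180*sqrt(33086) + 32743)^(1/3) - 49/(180*sqrt(33086) + 32743)^(1/3) + 14)/60)*sin(sqrt(3)*x*(-(180*sqrt(33086) + 32743)^(1/3) + 49/(180*sqrt(33086) + 32743)^(1/3))/60) + C2*exp(x*(-(180*sqrt(33086) + 32743)^(1/3) - 49/(180*sqrt(33086) + 32743)^(1/3) + 14)/60)*cos(sqrt(3)*x*(-(180*sqrt(33086) + 32743)^(1/3) + 49/(180*sqrt(33086) + 32743)^(1/3))/60) + C3*exp(x*(49/(180*sqrt(33086) + 32743)^(1/3) + 7 + (180*sqrt(33086) + 32743)^(1/3))/30) - 4*x^2/21 + 5*x/24 + 5/9


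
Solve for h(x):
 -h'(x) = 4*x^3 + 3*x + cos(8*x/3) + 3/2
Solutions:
 h(x) = C1 - x^4 - 3*x^2/2 - 3*x/2 - 3*sin(8*x/3)/8


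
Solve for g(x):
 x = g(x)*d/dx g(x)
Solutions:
 g(x) = -sqrt(C1 + x^2)
 g(x) = sqrt(C1 + x^2)


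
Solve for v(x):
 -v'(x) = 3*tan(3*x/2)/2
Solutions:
 v(x) = C1 + log(cos(3*x/2))


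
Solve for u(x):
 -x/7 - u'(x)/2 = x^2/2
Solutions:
 u(x) = C1 - x^3/3 - x^2/7


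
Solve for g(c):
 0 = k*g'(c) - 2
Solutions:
 g(c) = C1 + 2*c/k


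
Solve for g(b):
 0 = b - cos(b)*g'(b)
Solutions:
 g(b) = C1 + Integral(b/cos(b), b)


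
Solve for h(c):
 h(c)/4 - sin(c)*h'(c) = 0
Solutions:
 h(c) = C1*(cos(c) - 1)^(1/8)/(cos(c) + 1)^(1/8)


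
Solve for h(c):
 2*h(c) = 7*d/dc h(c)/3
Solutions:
 h(c) = C1*exp(6*c/7)


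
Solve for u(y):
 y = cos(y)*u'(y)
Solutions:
 u(y) = C1 + Integral(y/cos(y), y)


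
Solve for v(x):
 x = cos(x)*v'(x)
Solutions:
 v(x) = C1 + Integral(x/cos(x), x)


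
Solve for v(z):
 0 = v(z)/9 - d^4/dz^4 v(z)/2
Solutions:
 v(z) = C1*exp(-2^(1/4)*sqrt(3)*z/3) + C2*exp(2^(1/4)*sqrt(3)*z/3) + C3*sin(2^(1/4)*sqrt(3)*z/3) + C4*cos(2^(1/4)*sqrt(3)*z/3)


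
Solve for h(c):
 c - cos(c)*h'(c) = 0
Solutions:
 h(c) = C1 + Integral(c/cos(c), c)


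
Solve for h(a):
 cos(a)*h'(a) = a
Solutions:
 h(a) = C1 + Integral(a/cos(a), a)


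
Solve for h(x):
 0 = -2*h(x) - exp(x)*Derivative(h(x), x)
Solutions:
 h(x) = C1*exp(2*exp(-x))


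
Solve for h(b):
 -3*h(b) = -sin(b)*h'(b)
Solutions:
 h(b) = C1*(cos(b) - 1)^(3/2)/(cos(b) + 1)^(3/2)


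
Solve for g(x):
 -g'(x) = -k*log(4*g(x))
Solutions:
 Integral(1/(log(_y) + 2*log(2)), (_y, g(x))) = C1 + k*x


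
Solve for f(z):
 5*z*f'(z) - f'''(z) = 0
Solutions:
 f(z) = C1 + Integral(C2*airyai(5^(1/3)*z) + C3*airybi(5^(1/3)*z), z)


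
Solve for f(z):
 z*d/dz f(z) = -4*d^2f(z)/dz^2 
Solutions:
 f(z) = C1 + C2*erf(sqrt(2)*z/4)


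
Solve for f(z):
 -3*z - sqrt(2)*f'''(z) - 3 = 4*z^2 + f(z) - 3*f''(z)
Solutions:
 f(z) = -4*z^2 - 3*z + (C1 + C2/sqrt(exp(sqrt(6)*z)) + C3*sqrt(exp(sqrt(6)*z)))*exp(sqrt(2)*z/2) - 27


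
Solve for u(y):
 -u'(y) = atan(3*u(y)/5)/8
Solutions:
 Integral(1/atan(3*_y/5), (_y, u(y))) = C1 - y/8


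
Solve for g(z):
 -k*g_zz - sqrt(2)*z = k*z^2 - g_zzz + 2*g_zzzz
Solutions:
 g(z) = C1 + C2*z + C3*exp(z*(1 - sqrt(1 - 8*k))/4) + C4*exp(z*(sqrt(1 - 8*k) + 1)/4) - z^4/12 + z^3*(-2 - sqrt(2))/(6*k) + z^2*(2 - 1/k - sqrt(2)/(2*k))/k


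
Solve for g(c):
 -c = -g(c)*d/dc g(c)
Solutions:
 g(c) = -sqrt(C1 + c^2)
 g(c) = sqrt(C1 + c^2)


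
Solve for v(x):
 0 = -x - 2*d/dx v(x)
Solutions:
 v(x) = C1 - x^2/4


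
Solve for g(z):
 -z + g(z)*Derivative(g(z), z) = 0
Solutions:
 g(z) = -sqrt(C1 + z^2)
 g(z) = sqrt(C1 + z^2)


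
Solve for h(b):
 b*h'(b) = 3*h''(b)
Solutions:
 h(b) = C1 + C2*erfi(sqrt(6)*b/6)


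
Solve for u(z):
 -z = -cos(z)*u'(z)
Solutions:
 u(z) = C1 + Integral(z/cos(z), z)


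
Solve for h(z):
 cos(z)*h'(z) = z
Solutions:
 h(z) = C1 + Integral(z/cos(z), z)


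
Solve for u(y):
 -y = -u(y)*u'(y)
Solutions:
 u(y) = -sqrt(C1 + y^2)
 u(y) = sqrt(C1 + y^2)


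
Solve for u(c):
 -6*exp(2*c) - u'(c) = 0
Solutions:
 u(c) = C1 - 3*exp(2*c)


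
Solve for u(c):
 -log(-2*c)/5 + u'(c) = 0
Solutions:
 u(c) = C1 + c*log(-c)/5 + c*(-1 + log(2))/5


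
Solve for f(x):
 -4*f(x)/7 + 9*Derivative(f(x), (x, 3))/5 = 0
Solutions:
 f(x) = C3*exp(2940^(1/3)*x/21) + (C1*sin(3^(5/6)*980^(1/3)*x/42) + C2*cos(3^(5/6)*980^(1/3)*x/42))*exp(-2940^(1/3)*x/42)


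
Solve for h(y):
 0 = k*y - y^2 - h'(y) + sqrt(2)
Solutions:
 h(y) = C1 + k*y^2/2 - y^3/3 + sqrt(2)*y


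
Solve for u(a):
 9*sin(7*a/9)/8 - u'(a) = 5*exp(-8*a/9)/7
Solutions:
 u(a) = C1 - 81*cos(7*a/9)/56 + 45*exp(-8*a/9)/56


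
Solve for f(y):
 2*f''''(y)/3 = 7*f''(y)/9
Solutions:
 f(y) = C1 + C2*y + C3*exp(-sqrt(42)*y/6) + C4*exp(sqrt(42)*y/6)


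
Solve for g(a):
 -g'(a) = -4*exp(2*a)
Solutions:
 g(a) = C1 + 2*exp(2*a)


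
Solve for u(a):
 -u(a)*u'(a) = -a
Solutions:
 u(a) = -sqrt(C1 + a^2)
 u(a) = sqrt(C1 + a^2)


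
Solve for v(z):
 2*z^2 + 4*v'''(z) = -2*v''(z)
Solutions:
 v(z) = C1 + C2*z + C3*exp(-z/2) - z^4/12 + 2*z^3/3 - 4*z^2


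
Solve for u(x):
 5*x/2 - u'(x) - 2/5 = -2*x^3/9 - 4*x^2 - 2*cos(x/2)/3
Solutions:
 u(x) = C1 + x^4/18 + 4*x^3/3 + 5*x^2/4 - 2*x/5 + 4*sin(x/2)/3


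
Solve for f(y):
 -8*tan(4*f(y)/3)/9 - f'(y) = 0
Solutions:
 f(y) = -3*asin(C1*exp(-32*y/27))/4 + 3*pi/4
 f(y) = 3*asin(C1*exp(-32*y/27))/4


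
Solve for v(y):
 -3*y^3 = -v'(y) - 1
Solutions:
 v(y) = C1 + 3*y^4/4 - y


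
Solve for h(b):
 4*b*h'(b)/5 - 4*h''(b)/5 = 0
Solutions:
 h(b) = C1 + C2*erfi(sqrt(2)*b/2)


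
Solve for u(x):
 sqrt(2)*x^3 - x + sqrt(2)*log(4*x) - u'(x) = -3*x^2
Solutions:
 u(x) = C1 + sqrt(2)*x^4/4 + x^3 - x^2/2 + sqrt(2)*x*log(x) - sqrt(2)*x + 2*sqrt(2)*x*log(2)


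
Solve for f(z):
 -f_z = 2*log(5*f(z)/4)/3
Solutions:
 -3*Integral(1/(-log(_y) - log(5) + 2*log(2)), (_y, f(z)))/2 = C1 - z


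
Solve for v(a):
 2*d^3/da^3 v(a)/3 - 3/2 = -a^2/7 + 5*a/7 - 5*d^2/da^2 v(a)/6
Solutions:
 v(a) = C1 + C2*a + C3*exp(-5*a/4) - a^4/70 + 33*a^3/175 + 783*a^2/1750


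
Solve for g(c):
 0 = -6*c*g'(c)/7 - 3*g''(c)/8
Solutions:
 g(c) = C1 + C2*erf(2*sqrt(14)*c/7)


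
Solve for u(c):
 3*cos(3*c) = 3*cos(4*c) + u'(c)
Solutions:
 u(c) = C1 + sin(3*c) - 3*sin(4*c)/4


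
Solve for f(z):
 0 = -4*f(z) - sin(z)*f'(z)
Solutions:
 f(z) = C1*(cos(z)^2 + 2*cos(z) + 1)/(cos(z)^2 - 2*cos(z) + 1)


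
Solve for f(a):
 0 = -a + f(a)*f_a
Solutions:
 f(a) = -sqrt(C1 + a^2)
 f(a) = sqrt(C1 + a^2)


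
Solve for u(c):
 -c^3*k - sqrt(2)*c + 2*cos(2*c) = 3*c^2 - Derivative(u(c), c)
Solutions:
 u(c) = C1 + c^4*k/4 + c^3 + sqrt(2)*c^2/2 - sin(2*c)


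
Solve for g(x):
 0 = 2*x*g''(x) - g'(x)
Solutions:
 g(x) = C1 + C2*x^(3/2)


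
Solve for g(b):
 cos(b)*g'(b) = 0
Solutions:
 g(b) = C1


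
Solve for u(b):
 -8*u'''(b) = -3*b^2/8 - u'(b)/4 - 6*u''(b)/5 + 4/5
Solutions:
 u(b) = C1 + C2*exp(b*(3 - sqrt(59))/40) + C3*exp(b*(3 + sqrt(59))/40) - b^3/2 + 36*b^2/5 - 4048*b/25


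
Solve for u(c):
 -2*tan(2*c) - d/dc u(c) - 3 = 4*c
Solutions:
 u(c) = C1 - 2*c^2 - 3*c + log(cos(2*c))


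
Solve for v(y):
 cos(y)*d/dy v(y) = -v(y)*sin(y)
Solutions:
 v(y) = C1*cos(y)


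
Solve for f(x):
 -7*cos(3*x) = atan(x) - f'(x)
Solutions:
 f(x) = C1 + x*atan(x) - log(x^2 + 1)/2 + 7*sin(3*x)/3


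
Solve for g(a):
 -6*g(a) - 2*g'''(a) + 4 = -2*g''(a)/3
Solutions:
 g(a) = C1*exp(a*(2*2^(1/3)/(27*sqrt(6549) + 2185)^(1/3) + 4 + 2^(2/3)*(27*sqrt(6549) + 2185)^(1/3))/36)*sin(2^(1/3)*sqrt(3)*a*(-2^(1/3)*(27*sqrt(6549) + 2185)^(1/3) + 2/(27*sqrt(6549) + 2185)^(1/3))/36) + C2*exp(a*(2*2^(1/3)/(27*sqrt(6549) + 2185)^(1/3) + 4 + 2^(2/3)*(27*sqrt(6549) + 2185)^(1/3))/36)*cos(2^(1/3)*sqrt(3)*a*(-2^(1/3)*(27*sqrt(6549) + 2185)^(1/3) + 2/(27*sqrt(6549) + 2185)^(1/3))/36) + C3*exp(a*(-2^(2/3)*(27*sqrt(6549) + 2185)^(1/3) - 2*2^(1/3)/(27*sqrt(6549) + 2185)^(1/3) + 2)/18) + 2/3


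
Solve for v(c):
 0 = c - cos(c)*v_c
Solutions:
 v(c) = C1 + Integral(c/cos(c), c)


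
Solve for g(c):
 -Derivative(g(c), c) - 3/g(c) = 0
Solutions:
 g(c) = -sqrt(C1 - 6*c)
 g(c) = sqrt(C1 - 6*c)


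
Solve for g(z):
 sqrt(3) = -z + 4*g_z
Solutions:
 g(z) = C1 + z^2/8 + sqrt(3)*z/4


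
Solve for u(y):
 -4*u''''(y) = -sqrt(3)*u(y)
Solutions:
 u(y) = C1*exp(-sqrt(2)*3^(1/8)*y/2) + C2*exp(sqrt(2)*3^(1/8)*y/2) + C3*sin(sqrt(2)*3^(1/8)*y/2) + C4*cos(sqrt(2)*3^(1/8)*y/2)


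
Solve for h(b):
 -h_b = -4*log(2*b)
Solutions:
 h(b) = C1 + 4*b*log(b) - 4*b + b*log(16)


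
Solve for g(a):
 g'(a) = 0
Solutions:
 g(a) = C1


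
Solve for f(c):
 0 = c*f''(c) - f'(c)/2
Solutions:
 f(c) = C1 + C2*c^(3/2)


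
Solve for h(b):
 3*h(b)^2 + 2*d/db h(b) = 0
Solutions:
 h(b) = 2/(C1 + 3*b)


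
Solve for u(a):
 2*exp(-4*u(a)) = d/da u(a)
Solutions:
 u(a) = log(-I*(C1 + 8*a)^(1/4))
 u(a) = log(I*(C1 + 8*a)^(1/4))
 u(a) = log(-(C1 + 8*a)^(1/4))
 u(a) = log(C1 + 8*a)/4


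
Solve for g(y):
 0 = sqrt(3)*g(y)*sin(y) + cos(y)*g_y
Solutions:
 g(y) = C1*cos(y)^(sqrt(3))


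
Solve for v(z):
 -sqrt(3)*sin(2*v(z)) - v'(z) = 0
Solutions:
 v(z) = pi - acos((-C1 - exp(4*sqrt(3)*z))/(C1 - exp(4*sqrt(3)*z)))/2
 v(z) = acos((-C1 - exp(4*sqrt(3)*z))/(C1 - exp(4*sqrt(3)*z)))/2


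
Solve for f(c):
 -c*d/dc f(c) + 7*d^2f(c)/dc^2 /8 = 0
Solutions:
 f(c) = C1 + C2*erfi(2*sqrt(7)*c/7)


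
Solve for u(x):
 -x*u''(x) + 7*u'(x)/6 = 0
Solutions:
 u(x) = C1 + C2*x^(13/6)


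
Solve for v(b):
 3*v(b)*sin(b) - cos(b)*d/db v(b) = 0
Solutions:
 v(b) = C1/cos(b)^3


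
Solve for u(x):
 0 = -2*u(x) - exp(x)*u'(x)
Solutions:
 u(x) = C1*exp(2*exp(-x))


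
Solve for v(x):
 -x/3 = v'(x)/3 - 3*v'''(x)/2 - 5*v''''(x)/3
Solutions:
 v(x) = C1 + C2*exp(-x*(9/(10*sqrt(46) + 73)^(1/3) + (10*sqrt(46) + 73)^(1/3) + 6)/20)*sin(sqrt(3)*x*(-(10*sqrt(46) + 73)^(1/3) + 9/(10*sqrt(46) + 73)^(1/3))/20) + C3*exp(-x*(9/(10*sqrt(46) + 73)^(1/3) + (10*sqrt(46) + 73)^(1/3) + 6)/20)*cos(sqrt(3)*x*(-(10*sqrt(46) + 73)^(1/3) + 9/(10*sqrt(46) + 73)^(1/3))/20) + C4*exp(x*(-3 + 9/(10*sqrt(46) + 73)^(1/3) + (10*sqrt(46) + 73)^(1/3))/10) - x^2/2


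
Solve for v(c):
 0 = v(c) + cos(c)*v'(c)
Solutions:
 v(c) = C1*sqrt(sin(c) - 1)/sqrt(sin(c) + 1)


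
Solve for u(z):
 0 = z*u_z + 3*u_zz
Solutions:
 u(z) = C1 + C2*erf(sqrt(6)*z/6)


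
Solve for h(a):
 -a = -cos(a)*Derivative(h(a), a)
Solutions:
 h(a) = C1 + Integral(a/cos(a), a)


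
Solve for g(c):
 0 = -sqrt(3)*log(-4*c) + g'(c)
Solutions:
 g(c) = C1 + sqrt(3)*c*log(-c) + sqrt(3)*c*(-1 + 2*log(2))


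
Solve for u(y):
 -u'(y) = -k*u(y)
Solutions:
 u(y) = C1*exp(k*y)


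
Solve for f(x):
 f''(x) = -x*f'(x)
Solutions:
 f(x) = C1 + C2*erf(sqrt(2)*x/2)


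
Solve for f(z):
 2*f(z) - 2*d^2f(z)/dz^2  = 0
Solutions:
 f(z) = C1*exp(-z) + C2*exp(z)


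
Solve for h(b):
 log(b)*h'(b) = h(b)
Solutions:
 h(b) = C1*exp(li(b))


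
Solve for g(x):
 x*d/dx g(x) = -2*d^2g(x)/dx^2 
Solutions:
 g(x) = C1 + C2*erf(x/2)


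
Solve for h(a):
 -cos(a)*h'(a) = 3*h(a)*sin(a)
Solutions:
 h(a) = C1*cos(a)^3


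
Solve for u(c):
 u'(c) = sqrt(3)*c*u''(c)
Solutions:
 u(c) = C1 + C2*c^(sqrt(3)/3 + 1)


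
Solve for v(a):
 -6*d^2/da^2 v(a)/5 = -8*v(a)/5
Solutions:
 v(a) = C1*exp(-2*sqrt(3)*a/3) + C2*exp(2*sqrt(3)*a/3)


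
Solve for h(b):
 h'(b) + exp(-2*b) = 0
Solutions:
 h(b) = C1 + exp(-2*b)/2


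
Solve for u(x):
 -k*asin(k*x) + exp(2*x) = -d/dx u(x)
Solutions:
 u(x) = C1 + k*Piecewise((x*asin(k*x) + sqrt(-k^2*x^2 + 1)/k, Ne(k, 0)), (0, True)) - exp(2*x)/2


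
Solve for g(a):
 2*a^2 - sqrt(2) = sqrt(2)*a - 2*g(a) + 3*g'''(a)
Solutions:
 g(a) = C3*exp(2^(1/3)*3^(2/3)*a/3) - a^2 + sqrt(2)*a/2 + (C1*sin(2^(1/3)*3^(1/6)*a/2) + C2*cos(2^(1/3)*3^(1/6)*a/2))*exp(-2^(1/3)*3^(2/3)*a/6) + sqrt(2)/2


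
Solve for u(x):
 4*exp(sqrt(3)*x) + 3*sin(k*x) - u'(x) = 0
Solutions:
 u(x) = C1 + 4*sqrt(3)*exp(sqrt(3)*x)/3 - 3*cos(k*x)/k


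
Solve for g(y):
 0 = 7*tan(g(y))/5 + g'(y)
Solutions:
 g(y) = pi - asin(C1*exp(-7*y/5))
 g(y) = asin(C1*exp(-7*y/5))


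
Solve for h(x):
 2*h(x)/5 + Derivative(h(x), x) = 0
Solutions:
 h(x) = C1*exp(-2*x/5)


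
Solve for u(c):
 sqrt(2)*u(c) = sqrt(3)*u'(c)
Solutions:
 u(c) = C1*exp(sqrt(6)*c/3)


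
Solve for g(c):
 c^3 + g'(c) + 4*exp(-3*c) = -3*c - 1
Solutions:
 g(c) = C1 - c^4/4 - 3*c^2/2 - c + 4*exp(-3*c)/3


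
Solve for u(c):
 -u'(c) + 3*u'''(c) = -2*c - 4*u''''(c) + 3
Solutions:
 u(c) = C1 + C2*exp(-c*((4*sqrt(3) + 7)^(-1/3) + 2 + (4*sqrt(3) + 7)^(1/3))/8)*sin(sqrt(3)*c*(-(4*sqrt(3) + 7)^(1/3) + (4*sqrt(3) + 7)^(-1/3))/8) + C3*exp(-c*((4*sqrt(3) + 7)^(-1/3) + 2 + (4*sqrt(3) + 7)^(1/3))/8)*cos(sqrt(3)*c*(-(4*sqrt(3) + 7)^(1/3) + (4*sqrt(3) + 7)^(-1/3))/8) + C4*exp(c*(-1 + (4*sqrt(3) + 7)^(-1/3) + (4*sqrt(3) + 7)^(1/3))/4) + c^2 - 3*c


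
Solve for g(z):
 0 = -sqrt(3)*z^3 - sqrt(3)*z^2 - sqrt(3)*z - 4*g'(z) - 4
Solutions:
 g(z) = C1 - sqrt(3)*z^4/16 - sqrt(3)*z^3/12 - sqrt(3)*z^2/8 - z


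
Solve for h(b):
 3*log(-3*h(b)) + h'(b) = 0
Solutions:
 Integral(1/(log(-_y) + log(3)), (_y, h(b)))/3 = C1 - b


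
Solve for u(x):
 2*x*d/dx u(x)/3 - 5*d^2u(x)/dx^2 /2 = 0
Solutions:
 u(x) = C1 + C2*erfi(sqrt(30)*x/15)


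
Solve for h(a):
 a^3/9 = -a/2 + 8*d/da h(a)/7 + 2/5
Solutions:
 h(a) = C1 + 7*a^4/288 + 7*a^2/32 - 7*a/20


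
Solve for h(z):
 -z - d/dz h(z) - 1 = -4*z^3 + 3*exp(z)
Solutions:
 h(z) = C1 + z^4 - z^2/2 - z - 3*exp(z)


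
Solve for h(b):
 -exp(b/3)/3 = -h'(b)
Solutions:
 h(b) = C1 + exp(b/3)


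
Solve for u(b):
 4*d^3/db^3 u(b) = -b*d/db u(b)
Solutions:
 u(b) = C1 + Integral(C2*airyai(-2^(1/3)*b/2) + C3*airybi(-2^(1/3)*b/2), b)


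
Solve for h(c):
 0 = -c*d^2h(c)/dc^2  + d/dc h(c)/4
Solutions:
 h(c) = C1 + C2*c^(5/4)


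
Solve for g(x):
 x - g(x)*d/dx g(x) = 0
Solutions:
 g(x) = -sqrt(C1 + x^2)
 g(x) = sqrt(C1 + x^2)


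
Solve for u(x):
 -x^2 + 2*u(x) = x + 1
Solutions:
 u(x) = x^2/2 + x/2 + 1/2


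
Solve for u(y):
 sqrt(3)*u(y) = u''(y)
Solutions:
 u(y) = C1*exp(-3^(1/4)*y) + C2*exp(3^(1/4)*y)


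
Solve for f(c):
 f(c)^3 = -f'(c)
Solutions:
 f(c) = -sqrt(2)*sqrt(-1/(C1 - c))/2
 f(c) = sqrt(2)*sqrt(-1/(C1 - c))/2


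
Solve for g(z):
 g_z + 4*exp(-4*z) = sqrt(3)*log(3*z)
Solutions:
 g(z) = C1 + sqrt(3)*z*log(z) + sqrt(3)*z*(-1 + log(3)) + exp(-4*z)


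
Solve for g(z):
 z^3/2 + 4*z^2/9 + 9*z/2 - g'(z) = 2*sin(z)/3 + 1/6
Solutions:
 g(z) = C1 + z^4/8 + 4*z^3/27 + 9*z^2/4 - z/6 + 2*cos(z)/3


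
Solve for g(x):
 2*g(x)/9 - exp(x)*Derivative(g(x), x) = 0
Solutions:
 g(x) = C1*exp(-2*exp(-x)/9)


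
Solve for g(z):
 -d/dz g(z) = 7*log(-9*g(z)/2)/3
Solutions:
 3*Integral(1/(log(-_y) - log(2) + 2*log(3)), (_y, g(z)))/7 = C1 - z


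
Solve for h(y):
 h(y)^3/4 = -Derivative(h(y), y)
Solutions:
 h(y) = -sqrt(2)*sqrt(-1/(C1 - y))
 h(y) = sqrt(2)*sqrt(-1/(C1 - y))


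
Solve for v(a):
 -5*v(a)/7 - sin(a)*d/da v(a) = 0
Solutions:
 v(a) = C1*(cos(a) + 1)^(5/14)/(cos(a) - 1)^(5/14)


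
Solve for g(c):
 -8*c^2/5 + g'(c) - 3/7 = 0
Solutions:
 g(c) = C1 + 8*c^3/15 + 3*c/7


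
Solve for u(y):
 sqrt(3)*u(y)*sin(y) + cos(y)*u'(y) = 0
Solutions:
 u(y) = C1*cos(y)^(sqrt(3))


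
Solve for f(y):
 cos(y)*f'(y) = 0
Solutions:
 f(y) = C1


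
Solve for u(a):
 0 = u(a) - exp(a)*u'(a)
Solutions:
 u(a) = C1*exp(-exp(-a))


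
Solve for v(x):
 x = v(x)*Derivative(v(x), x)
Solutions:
 v(x) = -sqrt(C1 + x^2)
 v(x) = sqrt(C1 + x^2)


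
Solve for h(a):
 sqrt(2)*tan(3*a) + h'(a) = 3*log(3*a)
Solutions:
 h(a) = C1 + 3*a*log(a) - 3*a + 3*a*log(3) + sqrt(2)*log(cos(3*a))/3


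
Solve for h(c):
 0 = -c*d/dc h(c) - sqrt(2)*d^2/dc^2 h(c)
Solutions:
 h(c) = C1 + C2*erf(2^(1/4)*c/2)


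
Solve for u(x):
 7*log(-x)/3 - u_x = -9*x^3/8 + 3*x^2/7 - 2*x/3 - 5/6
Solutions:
 u(x) = C1 + 9*x^4/32 - x^3/7 + x^2/3 + 7*x*log(-x)/3 - 3*x/2


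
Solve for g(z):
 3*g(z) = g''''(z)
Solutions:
 g(z) = C1*exp(-3^(1/4)*z) + C2*exp(3^(1/4)*z) + C3*sin(3^(1/4)*z) + C4*cos(3^(1/4)*z)


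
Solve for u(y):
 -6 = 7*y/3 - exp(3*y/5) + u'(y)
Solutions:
 u(y) = C1 - 7*y^2/6 - 6*y + 5*exp(3*y/5)/3


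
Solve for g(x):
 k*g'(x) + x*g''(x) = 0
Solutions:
 g(x) = C1 + x^(1 - re(k))*(C2*sin(log(x)*Abs(im(k))) + C3*cos(log(x)*im(k)))


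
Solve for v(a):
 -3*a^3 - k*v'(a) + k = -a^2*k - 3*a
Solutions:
 v(a) = C1 - 3*a^4/(4*k) + a^3/3 + 3*a^2/(2*k) + a


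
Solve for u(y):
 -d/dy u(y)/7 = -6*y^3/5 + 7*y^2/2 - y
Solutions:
 u(y) = C1 + 21*y^4/10 - 49*y^3/6 + 7*y^2/2


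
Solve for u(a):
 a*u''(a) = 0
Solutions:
 u(a) = C1 + C2*a


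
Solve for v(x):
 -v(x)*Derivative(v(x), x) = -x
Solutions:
 v(x) = -sqrt(C1 + x^2)
 v(x) = sqrt(C1 + x^2)


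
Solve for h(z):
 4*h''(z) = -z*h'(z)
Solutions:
 h(z) = C1 + C2*erf(sqrt(2)*z/4)


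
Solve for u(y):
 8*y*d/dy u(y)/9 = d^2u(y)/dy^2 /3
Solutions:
 u(y) = C1 + C2*erfi(2*sqrt(3)*y/3)


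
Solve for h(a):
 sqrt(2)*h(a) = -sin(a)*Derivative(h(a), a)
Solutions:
 h(a) = C1*(cos(a) + 1)^(sqrt(2)/2)/(cos(a) - 1)^(sqrt(2)/2)


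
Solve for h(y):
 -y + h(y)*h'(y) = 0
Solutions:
 h(y) = -sqrt(C1 + y^2)
 h(y) = sqrt(C1 + y^2)


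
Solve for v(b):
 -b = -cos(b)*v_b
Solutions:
 v(b) = C1 + Integral(b/cos(b), b)


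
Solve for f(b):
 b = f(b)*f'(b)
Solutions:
 f(b) = -sqrt(C1 + b^2)
 f(b) = sqrt(C1 + b^2)


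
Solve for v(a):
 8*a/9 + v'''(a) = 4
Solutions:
 v(a) = C1 + C2*a + C3*a^2 - a^4/27 + 2*a^3/3


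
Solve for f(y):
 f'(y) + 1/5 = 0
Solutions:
 f(y) = C1 - y/5


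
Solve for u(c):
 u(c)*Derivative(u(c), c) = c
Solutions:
 u(c) = -sqrt(C1 + c^2)
 u(c) = sqrt(C1 + c^2)


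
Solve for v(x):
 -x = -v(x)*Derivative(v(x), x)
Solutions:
 v(x) = -sqrt(C1 + x^2)
 v(x) = sqrt(C1 + x^2)


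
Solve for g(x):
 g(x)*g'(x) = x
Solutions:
 g(x) = -sqrt(C1 + x^2)
 g(x) = sqrt(C1 + x^2)


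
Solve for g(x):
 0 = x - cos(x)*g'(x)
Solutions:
 g(x) = C1 + Integral(x/cos(x), x)


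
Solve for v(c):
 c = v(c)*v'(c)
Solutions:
 v(c) = -sqrt(C1 + c^2)
 v(c) = sqrt(C1 + c^2)


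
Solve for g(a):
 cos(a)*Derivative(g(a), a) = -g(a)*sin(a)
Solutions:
 g(a) = C1*cos(a)


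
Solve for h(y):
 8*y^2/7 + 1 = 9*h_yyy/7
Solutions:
 h(y) = C1 + C2*y + C3*y^2 + 2*y^5/135 + 7*y^3/54


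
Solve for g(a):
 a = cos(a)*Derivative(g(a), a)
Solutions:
 g(a) = C1 + Integral(a/cos(a), a)


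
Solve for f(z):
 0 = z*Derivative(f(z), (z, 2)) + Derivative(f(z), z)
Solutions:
 f(z) = C1 + C2*log(z)


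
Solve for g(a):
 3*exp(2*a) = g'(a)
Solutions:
 g(a) = C1 + 3*exp(2*a)/2


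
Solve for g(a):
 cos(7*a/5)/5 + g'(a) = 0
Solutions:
 g(a) = C1 - sin(7*a/5)/7


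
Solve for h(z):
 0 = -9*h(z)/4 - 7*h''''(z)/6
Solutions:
 h(z) = (C1*sin(2^(1/4)*21^(3/4)*z/14) + C2*cos(2^(1/4)*21^(3/4)*z/14))*exp(-2^(1/4)*21^(3/4)*z/14) + (C3*sin(2^(1/4)*21^(3/4)*z/14) + C4*cos(2^(1/4)*21^(3/4)*z/14))*exp(2^(1/4)*21^(3/4)*z/14)


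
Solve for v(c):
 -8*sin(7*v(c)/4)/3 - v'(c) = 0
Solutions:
 8*c/3 + 2*log(cos(7*v(c)/4) - 1)/7 - 2*log(cos(7*v(c)/4) + 1)/7 = C1


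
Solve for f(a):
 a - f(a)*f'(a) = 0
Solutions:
 f(a) = -sqrt(C1 + a^2)
 f(a) = sqrt(C1 + a^2)


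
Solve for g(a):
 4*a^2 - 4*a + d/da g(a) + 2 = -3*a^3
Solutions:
 g(a) = C1 - 3*a^4/4 - 4*a^3/3 + 2*a^2 - 2*a


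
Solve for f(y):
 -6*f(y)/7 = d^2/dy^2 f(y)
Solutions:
 f(y) = C1*sin(sqrt(42)*y/7) + C2*cos(sqrt(42)*y/7)


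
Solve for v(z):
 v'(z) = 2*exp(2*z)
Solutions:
 v(z) = C1 + exp(2*z)


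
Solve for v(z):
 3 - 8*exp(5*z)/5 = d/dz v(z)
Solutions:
 v(z) = C1 + 3*z - 8*exp(5*z)/25


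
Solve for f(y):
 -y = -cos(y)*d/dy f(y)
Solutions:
 f(y) = C1 + Integral(y/cos(y), y)


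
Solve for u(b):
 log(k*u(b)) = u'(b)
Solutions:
 li(k*u(b))/k = C1 + b


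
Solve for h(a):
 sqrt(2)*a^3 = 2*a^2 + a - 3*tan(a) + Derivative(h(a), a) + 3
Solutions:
 h(a) = C1 + sqrt(2)*a^4/4 - 2*a^3/3 - a^2/2 - 3*a - 3*log(cos(a))


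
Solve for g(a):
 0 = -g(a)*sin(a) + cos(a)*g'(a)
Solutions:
 g(a) = C1/cos(a)


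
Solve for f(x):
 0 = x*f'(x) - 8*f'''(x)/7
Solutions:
 f(x) = C1 + Integral(C2*airyai(7^(1/3)*x/2) + C3*airybi(7^(1/3)*x/2), x)


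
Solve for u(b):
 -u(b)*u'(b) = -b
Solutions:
 u(b) = -sqrt(C1 + b^2)
 u(b) = sqrt(C1 + b^2)


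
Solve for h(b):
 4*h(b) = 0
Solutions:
 h(b) = 0


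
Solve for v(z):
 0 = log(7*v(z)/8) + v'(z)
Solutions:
 -Integral(1/(-log(_y) - log(7) + 3*log(2)), (_y, v(z))) = C1 - z


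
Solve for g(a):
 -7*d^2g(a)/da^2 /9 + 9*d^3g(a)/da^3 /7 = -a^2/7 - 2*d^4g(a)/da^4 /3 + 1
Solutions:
 g(a) = C1 + C2*a + C3*exp(a*(-81 + sqrt(14793))/84) + C4*exp(-a*(81 + sqrt(14793))/84) + 3*a^4/196 + 243*a^3/2401 + 3879*a^2/235298


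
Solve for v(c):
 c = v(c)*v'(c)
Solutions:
 v(c) = -sqrt(C1 + c^2)
 v(c) = sqrt(C1 + c^2)


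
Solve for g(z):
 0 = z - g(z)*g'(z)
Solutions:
 g(z) = -sqrt(C1 + z^2)
 g(z) = sqrt(C1 + z^2)


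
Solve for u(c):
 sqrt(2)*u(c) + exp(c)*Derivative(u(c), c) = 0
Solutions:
 u(c) = C1*exp(sqrt(2)*exp(-c))


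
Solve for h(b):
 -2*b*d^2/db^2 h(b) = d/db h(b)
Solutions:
 h(b) = C1 + C2*sqrt(b)


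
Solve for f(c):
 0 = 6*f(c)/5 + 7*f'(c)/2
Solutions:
 f(c) = C1*exp(-12*c/35)


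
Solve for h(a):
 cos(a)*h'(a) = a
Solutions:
 h(a) = C1 + Integral(a/cos(a), a)


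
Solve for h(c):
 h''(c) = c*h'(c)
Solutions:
 h(c) = C1 + C2*erfi(sqrt(2)*c/2)


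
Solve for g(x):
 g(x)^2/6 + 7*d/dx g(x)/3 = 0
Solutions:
 g(x) = 14/(C1 + x)


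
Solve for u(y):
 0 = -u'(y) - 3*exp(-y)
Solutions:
 u(y) = C1 + 3*exp(-y)


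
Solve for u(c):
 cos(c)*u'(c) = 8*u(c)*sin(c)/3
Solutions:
 u(c) = C1/cos(c)^(8/3)


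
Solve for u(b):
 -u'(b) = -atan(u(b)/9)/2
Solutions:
 Integral(1/atan(_y/9), (_y, u(b))) = C1 + b/2


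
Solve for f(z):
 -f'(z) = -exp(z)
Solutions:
 f(z) = C1 + exp(z)


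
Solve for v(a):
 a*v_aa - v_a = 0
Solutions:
 v(a) = C1 + C2*a^2


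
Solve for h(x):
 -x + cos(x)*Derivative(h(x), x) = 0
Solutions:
 h(x) = C1 + Integral(x/cos(x), x)


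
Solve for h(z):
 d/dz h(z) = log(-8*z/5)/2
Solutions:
 h(z) = C1 + z*log(-z)/2 + z*(-log(5) - 1 + 3*log(2))/2


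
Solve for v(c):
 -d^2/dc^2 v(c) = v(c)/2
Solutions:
 v(c) = C1*sin(sqrt(2)*c/2) + C2*cos(sqrt(2)*c/2)


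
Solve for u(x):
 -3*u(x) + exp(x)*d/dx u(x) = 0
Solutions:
 u(x) = C1*exp(-3*exp(-x))


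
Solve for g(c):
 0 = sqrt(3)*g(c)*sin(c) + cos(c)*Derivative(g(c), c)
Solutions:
 g(c) = C1*cos(c)^(sqrt(3))


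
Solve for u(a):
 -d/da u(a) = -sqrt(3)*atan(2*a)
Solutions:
 u(a) = C1 + sqrt(3)*(a*atan(2*a) - log(4*a^2 + 1)/4)


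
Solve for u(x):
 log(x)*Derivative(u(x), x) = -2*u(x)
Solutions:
 u(x) = C1*exp(-2*li(x))


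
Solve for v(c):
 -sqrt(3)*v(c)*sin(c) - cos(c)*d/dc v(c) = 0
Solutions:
 v(c) = C1*cos(c)^(sqrt(3))


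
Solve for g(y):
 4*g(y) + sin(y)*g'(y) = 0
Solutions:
 g(y) = C1*(cos(y)^2 + 2*cos(y) + 1)/(cos(y)^2 - 2*cos(y) + 1)


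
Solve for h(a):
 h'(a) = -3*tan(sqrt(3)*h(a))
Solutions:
 h(a) = sqrt(3)*(pi - asin(C1*exp(-3*sqrt(3)*a)))/3
 h(a) = sqrt(3)*asin(C1*exp(-3*sqrt(3)*a))/3


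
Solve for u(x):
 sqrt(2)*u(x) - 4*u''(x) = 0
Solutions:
 u(x) = C1*exp(-2^(1/4)*x/2) + C2*exp(2^(1/4)*x/2)


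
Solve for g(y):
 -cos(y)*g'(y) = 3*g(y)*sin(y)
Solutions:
 g(y) = C1*cos(y)^3


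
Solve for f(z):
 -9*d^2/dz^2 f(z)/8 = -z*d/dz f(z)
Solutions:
 f(z) = C1 + C2*erfi(2*z/3)


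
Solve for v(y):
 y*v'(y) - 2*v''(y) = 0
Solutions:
 v(y) = C1 + C2*erfi(y/2)


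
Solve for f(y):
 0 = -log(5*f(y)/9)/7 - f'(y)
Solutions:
 -7*Integral(1/(-log(_y) - log(5) + 2*log(3)), (_y, f(y))) = C1 - y


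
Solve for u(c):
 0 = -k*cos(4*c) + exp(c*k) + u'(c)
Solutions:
 u(c) = C1 + k*sin(4*c)/4 - exp(c*k)/k


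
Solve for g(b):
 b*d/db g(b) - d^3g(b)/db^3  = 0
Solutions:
 g(b) = C1 + Integral(C2*airyai(b) + C3*airybi(b), b)


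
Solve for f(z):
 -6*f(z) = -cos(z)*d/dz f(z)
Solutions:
 f(z) = C1*(sin(z)^3 + 3*sin(z)^2 + 3*sin(z) + 1)/(sin(z)^3 - 3*sin(z)^2 + 3*sin(z) - 1)


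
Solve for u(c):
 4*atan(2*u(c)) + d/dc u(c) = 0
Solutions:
 Integral(1/atan(2*_y), (_y, u(c))) = C1 - 4*c


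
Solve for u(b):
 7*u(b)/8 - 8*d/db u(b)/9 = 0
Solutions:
 u(b) = C1*exp(63*b/64)


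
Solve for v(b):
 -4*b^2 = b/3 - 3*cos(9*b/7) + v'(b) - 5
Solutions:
 v(b) = C1 - 4*b^3/3 - b^2/6 + 5*b + 7*sin(9*b/7)/3


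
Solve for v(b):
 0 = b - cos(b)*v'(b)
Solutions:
 v(b) = C1 + Integral(b/cos(b), b)


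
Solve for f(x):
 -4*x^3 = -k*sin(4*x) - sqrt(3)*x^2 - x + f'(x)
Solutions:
 f(x) = C1 - k*cos(4*x)/4 - x^4 + sqrt(3)*x^3/3 + x^2/2


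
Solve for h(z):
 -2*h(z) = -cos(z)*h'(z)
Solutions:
 h(z) = C1*(sin(z) + 1)/(sin(z) - 1)


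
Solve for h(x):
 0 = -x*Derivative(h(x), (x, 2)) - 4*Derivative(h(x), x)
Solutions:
 h(x) = C1 + C2/x^3


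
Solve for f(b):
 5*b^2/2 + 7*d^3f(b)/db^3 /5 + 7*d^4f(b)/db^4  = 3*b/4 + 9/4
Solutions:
 f(b) = C1 + C2*b + C3*b^2 + C4*exp(-b/5) - 5*b^5/168 + 515*b^4/672 - 1265*b^3/84


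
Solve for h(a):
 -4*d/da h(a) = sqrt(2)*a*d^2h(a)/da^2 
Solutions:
 h(a) = C1 + C2*a^(1 - 2*sqrt(2))


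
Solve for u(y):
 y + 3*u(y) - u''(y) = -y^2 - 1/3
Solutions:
 u(y) = C1*exp(-sqrt(3)*y) + C2*exp(sqrt(3)*y) - y^2/3 - y/3 - 1/3


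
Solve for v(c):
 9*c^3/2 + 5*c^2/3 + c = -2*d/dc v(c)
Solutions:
 v(c) = C1 - 9*c^4/16 - 5*c^3/18 - c^2/4


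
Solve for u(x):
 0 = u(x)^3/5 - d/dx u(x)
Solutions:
 u(x) = -sqrt(10)*sqrt(-1/(C1 + x))/2
 u(x) = sqrt(10)*sqrt(-1/(C1 + x))/2


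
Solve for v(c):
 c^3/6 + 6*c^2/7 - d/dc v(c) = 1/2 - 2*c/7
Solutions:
 v(c) = C1 + c^4/24 + 2*c^3/7 + c^2/7 - c/2


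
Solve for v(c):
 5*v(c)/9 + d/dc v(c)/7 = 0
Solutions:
 v(c) = C1*exp(-35*c/9)


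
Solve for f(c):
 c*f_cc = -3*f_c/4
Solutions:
 f(c) = C1 + C2*c^(1/4)


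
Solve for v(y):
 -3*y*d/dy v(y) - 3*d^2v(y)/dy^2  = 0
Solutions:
 v(y) = C1 + C2*erf(sqrt(2)*y/2)


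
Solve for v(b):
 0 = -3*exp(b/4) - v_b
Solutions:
 v(b) = C1 - 12*exp(b/4)


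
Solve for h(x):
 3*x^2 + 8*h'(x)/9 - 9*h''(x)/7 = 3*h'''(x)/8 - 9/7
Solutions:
 h(x) = C1 + C2*exp(4*x*(-27 + sqrt(1317))/63) + C3*exp(-4*x*(27 + sqrt(1317))/63) - 9*x^3/8 - 2187*x^2/448 - 57753*x/3136


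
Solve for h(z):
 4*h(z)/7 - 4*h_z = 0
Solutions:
 h(z) = C1*exp(z/7)


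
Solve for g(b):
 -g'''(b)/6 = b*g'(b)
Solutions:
 g(b) = C1 + Integral(C2*airyai(-6^(1/3)*b) + C3*airybi(-6^(1/3)*b), b)


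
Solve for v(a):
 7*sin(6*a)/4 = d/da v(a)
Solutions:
 v(a) = C1 - 7*cos(6*a)/24


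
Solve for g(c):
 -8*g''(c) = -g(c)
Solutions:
 g(c) = C1*exp(-sqrt(2)*c/4) + C2*exp(sqrt(2)*c/4)


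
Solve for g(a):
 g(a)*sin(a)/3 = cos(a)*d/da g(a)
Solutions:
 g(a) = C1/cos(a)^(1/3)


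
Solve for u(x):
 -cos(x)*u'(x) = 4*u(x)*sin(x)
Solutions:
 u(x) = C1*cos(x)^4


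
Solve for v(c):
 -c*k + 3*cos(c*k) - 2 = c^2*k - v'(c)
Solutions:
 v(c) = C1 + c^3*k/3 + c^2*k/2 + 2*c - 3*sin(c*k)/k


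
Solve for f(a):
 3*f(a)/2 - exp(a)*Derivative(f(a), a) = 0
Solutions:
 f(a) = C1*exp(-3*exp(-a)/2)


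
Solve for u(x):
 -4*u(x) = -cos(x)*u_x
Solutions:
 u(x) = C1*(sin(x)^2 + 2*sin(x) + 1)/(sin(x)^2 - 2*sin(x) + 1)


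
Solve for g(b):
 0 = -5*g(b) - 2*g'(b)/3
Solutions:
 g(b) = C1*exp(-15*b/2)


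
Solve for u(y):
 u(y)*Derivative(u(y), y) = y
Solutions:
 u(y) = -sqrt(C1 + y^2)
 u(y) = sqrt(C1 + y^2)


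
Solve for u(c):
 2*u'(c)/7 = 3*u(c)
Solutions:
 u(c) = C1*exp(21*c/2)


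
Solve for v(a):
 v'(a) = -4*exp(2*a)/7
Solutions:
 v(a) = C1 - 2*exp(2*a)/7


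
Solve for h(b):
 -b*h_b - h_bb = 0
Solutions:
 h(b) = C1 + C2*erf(sqrt(2)*b/2)
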